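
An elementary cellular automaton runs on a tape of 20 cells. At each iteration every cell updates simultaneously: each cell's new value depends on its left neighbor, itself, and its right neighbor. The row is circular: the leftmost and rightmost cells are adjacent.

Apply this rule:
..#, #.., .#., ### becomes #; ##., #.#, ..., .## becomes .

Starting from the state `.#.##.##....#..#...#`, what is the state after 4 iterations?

.#......#..######.##
.##....####.####....
#..#..#.##...##.#...
#######...#.#...##.#

#######...#.#...##.#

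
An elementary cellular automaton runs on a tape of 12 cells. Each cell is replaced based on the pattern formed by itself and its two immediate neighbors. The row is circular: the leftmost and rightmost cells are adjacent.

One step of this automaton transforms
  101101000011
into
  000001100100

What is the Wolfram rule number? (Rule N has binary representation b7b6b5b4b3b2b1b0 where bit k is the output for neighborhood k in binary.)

22

position 11: 111 → 0  (bit 7 = 0)
position 0: 110 → 0  (bit 6 = 0)
position 1: 101 → 0  (bit 5 = 0)
position 6: 100 → 1  (bit 4 = 1)
position 2: 011 → 0  (bit 3 = 0)
position 5: 010 → 1  (bit 2 = 1)
position 9: 001 → 1  (bit 1 = 1)
position 7: 000 → 0  (bit 0 = 0)
bits b7..b0 = 00010110 = 22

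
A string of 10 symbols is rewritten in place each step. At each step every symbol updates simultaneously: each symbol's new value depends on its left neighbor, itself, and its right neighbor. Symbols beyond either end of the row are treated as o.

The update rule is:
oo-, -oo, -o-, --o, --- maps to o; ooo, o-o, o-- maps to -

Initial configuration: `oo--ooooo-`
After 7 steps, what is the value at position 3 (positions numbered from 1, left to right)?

-o-oo---o-
-o-oo-ooo-
-o-oo-o-o-
-o-oo-o-o-  (fixed point — unchanged through step 7)
position 3 holds -

-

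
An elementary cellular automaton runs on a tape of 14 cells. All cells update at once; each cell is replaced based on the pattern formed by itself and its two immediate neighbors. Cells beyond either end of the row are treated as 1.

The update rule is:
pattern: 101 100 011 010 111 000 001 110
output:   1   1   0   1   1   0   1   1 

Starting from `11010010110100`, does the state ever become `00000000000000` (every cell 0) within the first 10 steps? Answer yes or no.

11111111011111
11111111101111
11111111110111
11111111111011
11111111111101
11111111111110
11111111111111
11111111111111  (fixed point — unchanged through step 10)
step 10 is 11111111111111, still not uniform 0

no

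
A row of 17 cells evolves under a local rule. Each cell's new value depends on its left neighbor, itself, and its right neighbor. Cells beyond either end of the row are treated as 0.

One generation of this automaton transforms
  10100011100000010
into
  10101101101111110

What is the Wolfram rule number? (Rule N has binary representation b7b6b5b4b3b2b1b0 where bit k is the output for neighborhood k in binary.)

position 7: 111 → 1  (bit 7 = 1)
position 8: 110 → 1  (bit 6 = 1)
position 1: 101 → 0  (bit 5 = 0)
position 3: 100 → 0  (bit 4 = 0)
position 6: 011 → 0  (bit 3 = 0)
position 0: 010 → 1  (bit 2 = 1)
position 5: 001 → 1  (bit 1 = 1)
position 4: 000 → 1  (bit 0 = 1)
bits b7..b0 = 11000111 = 199

199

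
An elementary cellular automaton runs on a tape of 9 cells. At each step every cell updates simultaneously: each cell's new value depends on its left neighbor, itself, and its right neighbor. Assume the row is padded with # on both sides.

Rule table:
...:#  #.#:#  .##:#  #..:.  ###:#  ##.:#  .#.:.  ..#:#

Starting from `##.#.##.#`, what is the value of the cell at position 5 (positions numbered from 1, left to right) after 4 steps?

step 1: ###.#####
step 2: #########
step 3: #########  (fixed point — unchanged through step 4)
position 5 holds #

#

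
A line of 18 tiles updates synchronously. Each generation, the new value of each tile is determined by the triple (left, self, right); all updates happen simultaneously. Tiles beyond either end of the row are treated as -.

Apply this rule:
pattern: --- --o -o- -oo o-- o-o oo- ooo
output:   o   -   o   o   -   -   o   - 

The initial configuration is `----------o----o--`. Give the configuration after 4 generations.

ooooooooo-o-oo-o-o
o-------o-o-oo-o-o
o-ooooo-o-o-oo-o-o
o-o---o-o-o-oo-o-o

o-o---o-o-o-oo-o-o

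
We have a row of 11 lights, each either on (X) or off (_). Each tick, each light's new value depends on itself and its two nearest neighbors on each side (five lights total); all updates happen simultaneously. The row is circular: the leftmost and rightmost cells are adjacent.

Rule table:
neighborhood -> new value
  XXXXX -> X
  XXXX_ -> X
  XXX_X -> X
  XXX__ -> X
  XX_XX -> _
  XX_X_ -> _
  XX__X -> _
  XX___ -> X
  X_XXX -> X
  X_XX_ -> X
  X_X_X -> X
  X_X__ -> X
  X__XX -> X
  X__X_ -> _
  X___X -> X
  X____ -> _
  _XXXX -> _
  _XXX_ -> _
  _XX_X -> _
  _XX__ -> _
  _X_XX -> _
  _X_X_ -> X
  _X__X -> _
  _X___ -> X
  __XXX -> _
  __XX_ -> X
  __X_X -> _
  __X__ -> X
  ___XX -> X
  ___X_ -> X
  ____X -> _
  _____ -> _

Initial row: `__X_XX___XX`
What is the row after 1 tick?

____X_XXXX_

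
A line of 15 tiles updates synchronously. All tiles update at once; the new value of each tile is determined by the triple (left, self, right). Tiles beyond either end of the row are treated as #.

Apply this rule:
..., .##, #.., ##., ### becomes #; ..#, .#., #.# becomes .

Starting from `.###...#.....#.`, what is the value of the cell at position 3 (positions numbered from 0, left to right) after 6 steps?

step 1: .#####..####...
step 2: .######.######.
step 3: .######.######.  (fixed point — unchanged through step 6)
position 3 holds #

#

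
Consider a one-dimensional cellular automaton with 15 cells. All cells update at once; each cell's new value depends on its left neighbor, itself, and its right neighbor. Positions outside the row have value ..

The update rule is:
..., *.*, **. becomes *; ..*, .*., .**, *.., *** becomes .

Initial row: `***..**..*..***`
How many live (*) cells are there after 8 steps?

step 1: ..*...*.......*
step 2: *...*...*****..
step 3: ..*...*.....*.*
step 4: *...*...***..*.
step 5: ..*...*...*....
step 6: *...*...*...***
step 7: ..*...*...*...*
step 8: *...*...*...*..
count of *: 4

4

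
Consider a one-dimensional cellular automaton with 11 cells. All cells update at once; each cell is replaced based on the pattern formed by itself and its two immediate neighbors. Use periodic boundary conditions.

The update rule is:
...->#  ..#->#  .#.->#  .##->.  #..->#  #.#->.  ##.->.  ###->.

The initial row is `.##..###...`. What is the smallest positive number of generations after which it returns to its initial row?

2

#..##...###
.##..###...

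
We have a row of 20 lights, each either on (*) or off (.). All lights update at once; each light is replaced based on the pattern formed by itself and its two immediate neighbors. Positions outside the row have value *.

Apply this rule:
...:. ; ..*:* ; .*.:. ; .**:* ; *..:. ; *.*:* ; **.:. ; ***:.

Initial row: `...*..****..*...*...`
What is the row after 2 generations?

.*..**....*...*...**

generation 1: ..*..**....*...*...*
generation 2: .*..**....*...*...**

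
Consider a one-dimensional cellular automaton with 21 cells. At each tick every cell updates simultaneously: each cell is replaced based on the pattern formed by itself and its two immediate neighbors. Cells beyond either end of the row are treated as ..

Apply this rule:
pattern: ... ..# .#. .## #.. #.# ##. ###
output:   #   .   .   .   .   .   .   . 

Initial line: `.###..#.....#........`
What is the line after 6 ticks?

#######.....#........

........###...#######
#######.....#........
........###...#######  (repeats tick 1; period 2)
tick 6: #######.....#........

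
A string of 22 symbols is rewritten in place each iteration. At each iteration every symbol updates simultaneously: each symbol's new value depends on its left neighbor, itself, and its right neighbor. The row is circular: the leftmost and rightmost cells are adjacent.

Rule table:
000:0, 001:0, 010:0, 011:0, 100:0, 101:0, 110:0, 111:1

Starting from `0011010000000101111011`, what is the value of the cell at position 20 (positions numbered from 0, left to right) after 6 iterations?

0

0000000000000000110000
0000000000000000000000
0000000000000000000000  (fixed point — unchanged through iteration 6)
position 20 holds 0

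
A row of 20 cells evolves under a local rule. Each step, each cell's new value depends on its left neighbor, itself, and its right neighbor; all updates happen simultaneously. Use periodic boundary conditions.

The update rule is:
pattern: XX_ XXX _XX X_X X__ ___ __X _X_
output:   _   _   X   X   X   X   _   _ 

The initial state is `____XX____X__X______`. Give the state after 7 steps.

step 1: XXX_X_XXX__X__XXXXXX
step 2: ___X_XX__X__X_X_____
step 3: XX__XX_X__X__X_XXXXX
step 4: __X_X_X_X__X__XX____
step 5: X__X_X_X_X__X_X_XXXX
step 6: _X__X_X_X_X__X_XX___
step 7: __X__X_X_X_X__XX_XXX

__X__X_X_X_X__XX_XXX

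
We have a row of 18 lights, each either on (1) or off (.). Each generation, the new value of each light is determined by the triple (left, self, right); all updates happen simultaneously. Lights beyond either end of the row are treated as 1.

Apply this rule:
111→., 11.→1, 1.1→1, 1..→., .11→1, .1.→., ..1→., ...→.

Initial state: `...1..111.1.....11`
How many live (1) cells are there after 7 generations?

1

......1.11......1.
.......111.......1
.......1.1.......1
........1........1
.................1
.................1  (fixed point — unchanged through generation 7)
count of 1: 1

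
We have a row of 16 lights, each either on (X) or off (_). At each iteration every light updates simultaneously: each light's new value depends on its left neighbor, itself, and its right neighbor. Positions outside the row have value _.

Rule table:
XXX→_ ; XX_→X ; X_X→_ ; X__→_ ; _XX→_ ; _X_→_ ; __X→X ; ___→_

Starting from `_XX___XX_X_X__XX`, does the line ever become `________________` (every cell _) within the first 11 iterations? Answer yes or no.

iteration 1: X_X__X_X_____X_X
iteration 2: ____X_______X___
iteration 3: ___X_______X____
iteration 4: __X_______X_____
iteration 5: _X_______X______
iteration 6: X_______X_______
iteration 7: _______X________
iteration 8: ______X_________
iteration 9: _____X__________
iteration 10: ____X___________
iteration 11: ___X____________
iteration 11 is ___X____________, still not uniform _

no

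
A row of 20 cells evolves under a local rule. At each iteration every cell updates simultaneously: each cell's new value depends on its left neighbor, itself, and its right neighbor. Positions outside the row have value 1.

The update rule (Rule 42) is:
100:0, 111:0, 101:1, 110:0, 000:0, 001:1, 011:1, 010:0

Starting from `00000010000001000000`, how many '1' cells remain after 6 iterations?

6

iteration 1: 00000100000010000001
iteration 2: 00001000000100000011
iteration 3: 00010000001000000110
iteration 4: 00100000010000001101
iteration 5: 01000000100000011011
iteration 6: 10000001000000110110
count of 1: 6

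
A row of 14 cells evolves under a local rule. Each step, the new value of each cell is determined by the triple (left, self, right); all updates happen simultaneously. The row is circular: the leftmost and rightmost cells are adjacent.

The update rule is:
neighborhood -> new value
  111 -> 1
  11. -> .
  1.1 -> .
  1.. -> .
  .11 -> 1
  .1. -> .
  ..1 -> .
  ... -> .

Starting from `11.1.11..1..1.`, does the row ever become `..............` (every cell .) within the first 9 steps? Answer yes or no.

step 1: 1....1........
step 2: ..............
all cells are . at step 2

yes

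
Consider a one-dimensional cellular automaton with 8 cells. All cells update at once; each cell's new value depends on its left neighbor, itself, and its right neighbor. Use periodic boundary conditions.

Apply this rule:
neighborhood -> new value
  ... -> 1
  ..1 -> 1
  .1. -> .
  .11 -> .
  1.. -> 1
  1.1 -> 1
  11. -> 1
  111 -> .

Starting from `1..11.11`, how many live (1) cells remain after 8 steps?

step 1: 111.11..
step 2: ..11.111
step 3: 11.11..1
step 4: .11.111.
step 5: 1.11..11
step 6: 11.111..
step 7: .11..111
step 8: 1.111..1
count of 1: 5

5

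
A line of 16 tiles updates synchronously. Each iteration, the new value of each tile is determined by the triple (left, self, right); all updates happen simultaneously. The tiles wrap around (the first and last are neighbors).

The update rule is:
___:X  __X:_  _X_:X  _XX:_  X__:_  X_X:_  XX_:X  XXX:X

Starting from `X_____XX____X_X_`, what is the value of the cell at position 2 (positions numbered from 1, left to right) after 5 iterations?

_

X_XXX__X_XX_X_X_
X__XX__X__X_X_X_
X___X__X__X_X_X_
X_X_X__X__X_X_X_
X_X_X__X__X_X_X_
position 2 holds _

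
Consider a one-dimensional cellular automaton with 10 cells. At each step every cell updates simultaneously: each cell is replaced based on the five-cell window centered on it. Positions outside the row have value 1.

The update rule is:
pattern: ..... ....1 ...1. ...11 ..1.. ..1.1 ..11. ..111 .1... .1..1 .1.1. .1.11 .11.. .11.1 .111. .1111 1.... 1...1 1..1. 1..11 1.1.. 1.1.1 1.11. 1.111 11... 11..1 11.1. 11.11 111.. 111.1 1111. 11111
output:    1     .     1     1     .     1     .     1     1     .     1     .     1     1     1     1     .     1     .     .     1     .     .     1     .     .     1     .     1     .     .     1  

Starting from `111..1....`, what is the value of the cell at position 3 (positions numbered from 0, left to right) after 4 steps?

step 1: 1.1...1..1
step 2: .11111...1
step 3: .111.1.111
step 4: .11.1..111
position 3 holds .

.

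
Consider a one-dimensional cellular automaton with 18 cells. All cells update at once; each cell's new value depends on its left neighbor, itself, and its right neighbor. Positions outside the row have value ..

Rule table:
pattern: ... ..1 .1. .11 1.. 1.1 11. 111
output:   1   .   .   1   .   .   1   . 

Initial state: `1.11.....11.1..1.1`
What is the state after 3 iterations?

..11.111.11.......
1.11.1.1.11.111111
..11.....11.1....1

..11.....11.1....1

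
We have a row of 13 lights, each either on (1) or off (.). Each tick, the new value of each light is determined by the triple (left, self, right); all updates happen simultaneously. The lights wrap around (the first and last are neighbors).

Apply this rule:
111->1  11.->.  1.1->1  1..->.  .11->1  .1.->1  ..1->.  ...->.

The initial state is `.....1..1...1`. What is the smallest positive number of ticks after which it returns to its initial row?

.....1..1...1

1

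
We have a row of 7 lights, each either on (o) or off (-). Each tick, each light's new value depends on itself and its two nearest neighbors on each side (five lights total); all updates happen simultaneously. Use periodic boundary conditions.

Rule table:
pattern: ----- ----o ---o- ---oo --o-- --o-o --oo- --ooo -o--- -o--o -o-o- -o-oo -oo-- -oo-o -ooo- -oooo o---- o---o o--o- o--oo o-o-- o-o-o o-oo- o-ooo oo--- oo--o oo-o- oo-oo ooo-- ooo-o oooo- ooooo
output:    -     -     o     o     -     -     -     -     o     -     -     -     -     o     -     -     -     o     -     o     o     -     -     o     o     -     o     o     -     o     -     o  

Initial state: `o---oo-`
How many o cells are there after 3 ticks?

tick 1: oooo-oo
tick 2: oo-ooo-
tick 3: -ooo-oo
count of o: 5

5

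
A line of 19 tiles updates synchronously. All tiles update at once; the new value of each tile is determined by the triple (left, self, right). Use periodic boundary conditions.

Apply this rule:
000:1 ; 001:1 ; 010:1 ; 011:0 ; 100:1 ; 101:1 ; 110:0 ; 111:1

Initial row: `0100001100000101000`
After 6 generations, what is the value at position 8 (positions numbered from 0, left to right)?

0

1111110011111111111
1111101101111111111
1111010010111111111
1110111111011111111
1101011110101111111
1011101101110111111
position 8 holds 0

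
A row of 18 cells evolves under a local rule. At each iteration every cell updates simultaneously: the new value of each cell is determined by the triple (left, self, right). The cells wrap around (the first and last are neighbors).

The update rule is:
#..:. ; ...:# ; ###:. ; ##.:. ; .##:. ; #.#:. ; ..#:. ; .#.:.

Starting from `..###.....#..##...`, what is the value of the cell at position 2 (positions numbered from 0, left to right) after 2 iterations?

#

#.....###.......##
..###.....#####...
position 2 holds #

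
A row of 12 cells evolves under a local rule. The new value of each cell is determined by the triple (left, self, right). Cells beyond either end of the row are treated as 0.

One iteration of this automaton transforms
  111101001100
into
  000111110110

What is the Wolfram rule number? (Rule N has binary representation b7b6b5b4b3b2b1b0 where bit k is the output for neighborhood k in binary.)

118

position 1: 111 → 0  (bit 7 = 0)
position 3: 110 → 1  (bit 6 = 1)
position 4: 101 → 1  (bit 5 = 1)
position 6: 100 → 1  (bit 4 = 1)
position 0: 011 → 0  (bit 3 = 0)
position 5: 010 → 1  (bit 2 = 1)
position 7: 001 → 1  (bit 1 = 1)
position 11: 000 → 0  (bit 0 = 0)
bits b7..b0 = 01110110 = 118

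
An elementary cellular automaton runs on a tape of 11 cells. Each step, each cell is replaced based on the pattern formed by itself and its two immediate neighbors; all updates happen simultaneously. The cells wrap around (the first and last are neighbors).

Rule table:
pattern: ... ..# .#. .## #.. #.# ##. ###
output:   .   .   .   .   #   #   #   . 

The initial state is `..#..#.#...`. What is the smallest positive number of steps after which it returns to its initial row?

11

...#..#.#..
....#..#.#.
.....#..#.#
#.....#..#.
.#.....#..#
#.#.....#..
.#.#.....#.
..#.#.....#
#..#.#.....
.#..#.#....
..#..#.#...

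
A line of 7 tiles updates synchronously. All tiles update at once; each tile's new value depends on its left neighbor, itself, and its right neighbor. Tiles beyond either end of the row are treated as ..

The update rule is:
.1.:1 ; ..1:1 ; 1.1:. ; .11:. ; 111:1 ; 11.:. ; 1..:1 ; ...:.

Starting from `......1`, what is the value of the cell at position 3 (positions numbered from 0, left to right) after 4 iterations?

.....11
....1..
...111.
..1.1.1
position 3 holds .

.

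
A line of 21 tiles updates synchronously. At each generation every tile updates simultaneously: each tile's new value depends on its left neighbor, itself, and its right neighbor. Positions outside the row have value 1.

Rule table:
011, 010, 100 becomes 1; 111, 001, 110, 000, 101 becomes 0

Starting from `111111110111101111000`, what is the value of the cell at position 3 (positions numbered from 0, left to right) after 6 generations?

1

generation 1: 000000000100001000100
generation 2: 100000000110001100110
generation 3: 010000000101001010100
generation 4: 011000000101101010110
generation 5: 010100000101001010100
generation 6: 010110000101101010110
position 3 holds 1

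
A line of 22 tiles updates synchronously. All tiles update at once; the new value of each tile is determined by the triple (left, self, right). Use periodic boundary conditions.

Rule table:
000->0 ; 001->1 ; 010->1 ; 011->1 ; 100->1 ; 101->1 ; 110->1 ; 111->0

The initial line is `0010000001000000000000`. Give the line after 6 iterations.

0111000011100000000000
1101100110110000000000
1111111111111000000001
0000000000001100000011
1000000000011110000111
1100000000110011001100

1100000000110011001100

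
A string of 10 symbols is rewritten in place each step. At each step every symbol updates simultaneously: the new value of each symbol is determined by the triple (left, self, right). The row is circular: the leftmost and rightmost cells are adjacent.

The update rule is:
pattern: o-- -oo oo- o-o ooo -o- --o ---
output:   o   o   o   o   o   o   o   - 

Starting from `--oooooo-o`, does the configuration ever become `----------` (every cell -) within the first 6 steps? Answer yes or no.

no

oooooooooo
oooooooooo  (fixed point — unchanged through step 6)
step 6 is oooooooooo, still not uniform -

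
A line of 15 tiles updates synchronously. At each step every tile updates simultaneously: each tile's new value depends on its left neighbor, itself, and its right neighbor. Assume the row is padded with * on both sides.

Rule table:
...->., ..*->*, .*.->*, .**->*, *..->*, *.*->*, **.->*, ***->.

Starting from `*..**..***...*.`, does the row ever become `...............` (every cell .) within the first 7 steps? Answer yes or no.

no

********.**.***
.......******..
*.....**....***
**...****..**..
.**.**..*******
*********......
........**....*
step 7 is ........**....*, still not uniform .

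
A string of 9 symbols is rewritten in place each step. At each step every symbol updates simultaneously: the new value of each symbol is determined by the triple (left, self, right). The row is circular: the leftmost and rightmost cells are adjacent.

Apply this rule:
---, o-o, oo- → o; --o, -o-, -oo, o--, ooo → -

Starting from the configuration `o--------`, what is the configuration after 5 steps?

--oooooo-
o------o-
--oooo--o
-----o---
oooo---oo

oooo---oo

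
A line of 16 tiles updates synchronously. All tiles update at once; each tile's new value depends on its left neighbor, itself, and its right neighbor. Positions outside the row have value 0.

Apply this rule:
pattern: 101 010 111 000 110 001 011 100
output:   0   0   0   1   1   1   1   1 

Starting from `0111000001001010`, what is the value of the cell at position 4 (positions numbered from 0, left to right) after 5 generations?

1101111110110001
1101000010111110
1100111100100011
1111100111011111
1000111101010001
position 4 holds 1

1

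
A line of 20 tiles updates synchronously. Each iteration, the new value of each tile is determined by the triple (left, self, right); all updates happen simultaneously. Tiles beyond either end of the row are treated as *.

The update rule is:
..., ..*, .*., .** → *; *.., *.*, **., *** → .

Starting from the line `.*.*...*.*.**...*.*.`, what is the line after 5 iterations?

.*.*.***.*.*..***.*.
.*.*.*...*.*.**...*.
.*.*.*.***.*.*..***.
.*.*.*.*...*.*.**...
.*.*.*.*.***.*.*..**

.*.*.*.*.***.*.*..**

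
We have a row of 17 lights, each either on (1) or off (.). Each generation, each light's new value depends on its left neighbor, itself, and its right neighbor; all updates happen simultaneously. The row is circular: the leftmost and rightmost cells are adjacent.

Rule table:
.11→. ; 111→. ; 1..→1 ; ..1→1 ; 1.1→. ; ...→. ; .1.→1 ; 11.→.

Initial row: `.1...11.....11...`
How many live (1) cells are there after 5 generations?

111.1..1...1..1..
....11111.1111111
1..1.............
11111...........1
.....1.........1.
count of 1: 2

2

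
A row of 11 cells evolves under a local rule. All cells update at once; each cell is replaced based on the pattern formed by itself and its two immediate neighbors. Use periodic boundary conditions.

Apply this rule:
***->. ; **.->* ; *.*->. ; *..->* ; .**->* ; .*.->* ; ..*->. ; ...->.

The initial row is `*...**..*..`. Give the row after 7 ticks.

*.*.*.*.**.

**..***.**.
***.*.*.**.
*.*.*.*.**.
*.*.*.*.**.  (fixed point — unchanged through tick 7)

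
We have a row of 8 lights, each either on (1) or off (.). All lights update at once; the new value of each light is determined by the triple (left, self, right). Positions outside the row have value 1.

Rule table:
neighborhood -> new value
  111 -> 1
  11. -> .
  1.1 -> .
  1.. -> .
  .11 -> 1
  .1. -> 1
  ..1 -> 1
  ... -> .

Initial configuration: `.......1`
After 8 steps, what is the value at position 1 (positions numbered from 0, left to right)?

......11
.....111
....1111
...11111
..111111
.1111111
.1111111  (fixed point — unchanged through step 8)
position 1 holds 1

1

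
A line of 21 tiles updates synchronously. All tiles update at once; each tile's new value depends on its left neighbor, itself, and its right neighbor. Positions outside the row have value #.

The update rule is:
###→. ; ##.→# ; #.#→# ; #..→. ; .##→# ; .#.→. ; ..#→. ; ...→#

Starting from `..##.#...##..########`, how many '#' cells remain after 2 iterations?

10

..###..#.##..#.......
..#.#...###....#####.
count of #: 10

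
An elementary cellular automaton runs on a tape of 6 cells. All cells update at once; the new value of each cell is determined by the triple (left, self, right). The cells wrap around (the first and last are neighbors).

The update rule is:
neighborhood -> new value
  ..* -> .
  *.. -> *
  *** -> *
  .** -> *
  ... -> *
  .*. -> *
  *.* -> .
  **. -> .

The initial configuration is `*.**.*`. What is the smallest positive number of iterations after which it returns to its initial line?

..*..*
*.**.*

2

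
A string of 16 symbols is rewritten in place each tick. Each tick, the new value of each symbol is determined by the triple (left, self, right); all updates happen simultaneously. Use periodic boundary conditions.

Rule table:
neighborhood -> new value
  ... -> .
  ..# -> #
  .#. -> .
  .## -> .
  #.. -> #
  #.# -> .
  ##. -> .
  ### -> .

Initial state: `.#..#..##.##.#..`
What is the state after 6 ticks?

.#.#.....#.#....

tick 1: #.##.##.......#.
tick 2: .......#.....#..
tick 3: ......#.#...#.#.
tick 4: .....#...#.#...#
tick 5: #...#.#.#...#.#.
tick 6: .#.#.....#.#....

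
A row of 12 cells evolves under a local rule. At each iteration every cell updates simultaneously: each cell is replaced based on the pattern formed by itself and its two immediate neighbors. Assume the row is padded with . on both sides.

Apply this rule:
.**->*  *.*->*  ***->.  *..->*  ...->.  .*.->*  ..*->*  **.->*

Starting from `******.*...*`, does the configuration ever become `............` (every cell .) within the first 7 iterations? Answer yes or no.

no

*....****.**
**..**..****
*********..*
*.......****
**.....**..*
***...******
*.**.**....*
iteration 7 is *.**.**....*, still not uniform .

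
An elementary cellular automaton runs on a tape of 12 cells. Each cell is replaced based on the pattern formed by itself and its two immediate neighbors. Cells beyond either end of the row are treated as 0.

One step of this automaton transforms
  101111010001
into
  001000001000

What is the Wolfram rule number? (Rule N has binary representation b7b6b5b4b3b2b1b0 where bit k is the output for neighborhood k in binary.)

24

position 3: 111 → 0  (bit 7 = 0)
position 5: 110 → 0  (bit 6 = 0)
position 1: 101 → 0  (bit 5 = 0)
position 8: 100 → 1  (bit 4 = 1)
position 2: 011 → 1  (bit 3 = 1)
position 0: 010 → 0  (bit 2 = 0)
position 10: 001 → 0  (bit 1 = 0)
position 9: 000 → 0  (bit 0 = 0)
bits b7..b0 = 00011000 = 24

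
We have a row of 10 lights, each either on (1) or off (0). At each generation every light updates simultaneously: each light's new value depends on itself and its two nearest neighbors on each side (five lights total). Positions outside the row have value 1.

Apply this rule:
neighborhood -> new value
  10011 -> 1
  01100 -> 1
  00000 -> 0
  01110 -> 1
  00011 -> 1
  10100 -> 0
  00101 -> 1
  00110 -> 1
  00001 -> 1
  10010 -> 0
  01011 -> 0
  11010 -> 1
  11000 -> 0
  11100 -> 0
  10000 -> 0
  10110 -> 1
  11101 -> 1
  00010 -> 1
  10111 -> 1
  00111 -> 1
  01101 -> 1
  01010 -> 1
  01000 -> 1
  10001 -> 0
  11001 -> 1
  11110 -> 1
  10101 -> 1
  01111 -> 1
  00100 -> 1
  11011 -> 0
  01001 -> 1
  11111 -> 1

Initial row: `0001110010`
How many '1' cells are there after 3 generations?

0011101010
1111111110
1111111110
count of 1: 9

9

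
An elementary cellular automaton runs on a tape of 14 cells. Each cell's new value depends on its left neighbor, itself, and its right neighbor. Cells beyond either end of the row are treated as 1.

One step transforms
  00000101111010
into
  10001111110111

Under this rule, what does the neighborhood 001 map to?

At position 4 the neighborhood is 001; the next row has 1 there.

1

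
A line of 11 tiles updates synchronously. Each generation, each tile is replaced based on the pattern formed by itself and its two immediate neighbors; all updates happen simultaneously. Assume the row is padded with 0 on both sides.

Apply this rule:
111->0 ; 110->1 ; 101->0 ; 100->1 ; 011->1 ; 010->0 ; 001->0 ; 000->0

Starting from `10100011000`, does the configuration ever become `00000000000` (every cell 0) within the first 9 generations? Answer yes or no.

00010011100
00001010110
00000000111
00000000101
00000000000
all cells are 0 at generation 5

yes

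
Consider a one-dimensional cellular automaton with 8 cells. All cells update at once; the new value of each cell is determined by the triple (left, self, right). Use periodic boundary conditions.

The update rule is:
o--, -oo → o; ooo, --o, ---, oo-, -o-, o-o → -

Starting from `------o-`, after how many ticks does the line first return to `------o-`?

8

-------o
o-------
-o------
--o-----
---o----
----o---
-----o--
------o-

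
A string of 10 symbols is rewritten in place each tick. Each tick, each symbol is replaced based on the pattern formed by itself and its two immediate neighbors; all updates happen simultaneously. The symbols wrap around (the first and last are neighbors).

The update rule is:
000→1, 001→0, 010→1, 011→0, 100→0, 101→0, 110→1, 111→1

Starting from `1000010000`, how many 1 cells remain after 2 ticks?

1011010110
1001010010
count of 1: 4

4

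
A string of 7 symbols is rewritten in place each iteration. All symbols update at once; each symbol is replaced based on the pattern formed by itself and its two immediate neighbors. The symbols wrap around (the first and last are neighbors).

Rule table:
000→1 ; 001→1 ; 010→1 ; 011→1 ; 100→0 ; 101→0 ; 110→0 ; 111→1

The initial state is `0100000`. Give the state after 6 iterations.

1101111
1001111
0011111
0111110
1111100
1111001

1111001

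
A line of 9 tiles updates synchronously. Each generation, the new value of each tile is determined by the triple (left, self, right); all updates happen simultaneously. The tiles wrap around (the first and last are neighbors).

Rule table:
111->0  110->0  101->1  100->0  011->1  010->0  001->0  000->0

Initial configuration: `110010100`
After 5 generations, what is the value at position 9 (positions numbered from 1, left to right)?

100001000
000000000
000000000  (fixed point — unchanged through generation 5)
position 9 holds 0

0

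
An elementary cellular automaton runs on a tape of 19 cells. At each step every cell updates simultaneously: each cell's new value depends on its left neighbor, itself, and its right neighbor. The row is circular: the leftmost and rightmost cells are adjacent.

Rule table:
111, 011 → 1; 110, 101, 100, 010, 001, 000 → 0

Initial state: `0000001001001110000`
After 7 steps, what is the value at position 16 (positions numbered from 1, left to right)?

0

0000000000001100000
0000000000001000000
0000000000000000000
0000000000000000000  (fixed point — unchanged through step 7)
position 16 holds 0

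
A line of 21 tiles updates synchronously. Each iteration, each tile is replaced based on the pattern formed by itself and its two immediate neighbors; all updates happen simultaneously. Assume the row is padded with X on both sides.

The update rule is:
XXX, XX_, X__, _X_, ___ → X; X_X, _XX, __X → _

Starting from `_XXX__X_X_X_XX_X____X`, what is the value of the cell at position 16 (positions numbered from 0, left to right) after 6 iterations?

iteration 1: __XXX_X_X_X__X_XXXX__
iteration 2: X__XX_X_X_XX_X__XXXX_
iteration 3: XX__X_X_X__X_XX__XXX_
iteration 4: XXX_X_X_XX_X__XX__XX_
iteration 5: XXX_X_X__X_XX__XX__X_
iteration 6: XXX_X_XX_X__XX__XX_X_
position 16 holds X

X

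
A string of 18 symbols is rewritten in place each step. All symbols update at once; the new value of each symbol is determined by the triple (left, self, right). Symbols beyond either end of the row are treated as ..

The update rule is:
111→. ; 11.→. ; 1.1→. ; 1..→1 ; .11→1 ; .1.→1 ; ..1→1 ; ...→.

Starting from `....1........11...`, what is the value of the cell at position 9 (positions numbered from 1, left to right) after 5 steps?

...111......11.1..
..11..1....11..11.
.11.1111..11.111.1
11..1...111..1...1
1.1111.11..1111.11
position 9 holds 1

1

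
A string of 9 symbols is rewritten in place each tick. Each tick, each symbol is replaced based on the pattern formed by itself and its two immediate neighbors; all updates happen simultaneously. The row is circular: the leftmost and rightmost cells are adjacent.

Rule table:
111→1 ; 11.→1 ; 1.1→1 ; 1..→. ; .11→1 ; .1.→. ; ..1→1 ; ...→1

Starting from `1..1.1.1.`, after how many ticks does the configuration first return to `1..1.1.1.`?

..1.1.1.1
.1.1.1.1.
1.1.1.1..
.1.1.1..1
1.1.1..1.
.1.1..1.1
1.1..1.1.
.1..1.1.1
1..1.1.1.

9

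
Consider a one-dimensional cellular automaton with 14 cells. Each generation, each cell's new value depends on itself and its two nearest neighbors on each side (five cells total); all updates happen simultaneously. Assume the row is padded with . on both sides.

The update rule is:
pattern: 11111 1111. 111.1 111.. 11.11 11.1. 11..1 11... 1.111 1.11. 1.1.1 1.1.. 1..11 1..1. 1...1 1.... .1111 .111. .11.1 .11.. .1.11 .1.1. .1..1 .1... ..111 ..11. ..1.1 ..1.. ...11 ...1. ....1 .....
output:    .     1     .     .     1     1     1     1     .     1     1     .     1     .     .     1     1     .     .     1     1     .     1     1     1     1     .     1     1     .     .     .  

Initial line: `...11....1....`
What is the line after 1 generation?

..11111..111..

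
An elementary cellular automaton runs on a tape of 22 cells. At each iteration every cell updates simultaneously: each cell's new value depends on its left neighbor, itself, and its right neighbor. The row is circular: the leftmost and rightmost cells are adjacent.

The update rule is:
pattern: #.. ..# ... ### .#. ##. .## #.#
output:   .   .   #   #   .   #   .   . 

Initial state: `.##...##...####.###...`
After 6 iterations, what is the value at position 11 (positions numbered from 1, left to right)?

#

..#.#..#.#..###..##.##
.............##...#..#
.###########..#.#.....
..##########......####
...#########.####..###
.#..########..###...##
position 11 holds #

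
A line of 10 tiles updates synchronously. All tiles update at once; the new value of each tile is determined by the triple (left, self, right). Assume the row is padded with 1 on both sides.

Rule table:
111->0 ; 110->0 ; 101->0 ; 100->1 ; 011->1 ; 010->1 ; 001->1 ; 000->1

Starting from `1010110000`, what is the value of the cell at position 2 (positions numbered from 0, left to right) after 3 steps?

0010101111
1110101000
0000101111
position 2 holds 0

0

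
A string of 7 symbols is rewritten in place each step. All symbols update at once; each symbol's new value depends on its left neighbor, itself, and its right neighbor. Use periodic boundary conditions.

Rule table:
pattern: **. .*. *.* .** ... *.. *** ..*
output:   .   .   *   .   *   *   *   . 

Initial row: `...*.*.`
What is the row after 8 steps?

step 1: **..*.*
step 2: *.*..*.
step 3: .*.*..*
step 4: *.*.*..
step 5: .*.*.*.
step 6: ..*.*.*
step 7: *..*.*.
step 8: .*..*.*

.*..*.*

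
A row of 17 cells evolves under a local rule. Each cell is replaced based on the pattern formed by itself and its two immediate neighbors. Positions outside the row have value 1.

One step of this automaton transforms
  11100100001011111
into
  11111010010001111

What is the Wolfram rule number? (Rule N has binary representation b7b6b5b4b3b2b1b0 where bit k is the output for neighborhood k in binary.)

210

position 0: 111 → 1  (bit 7 = 1)
position 2: 110 → 1  (bit 6 = 1)
position 11: 101 → 0  (bit 5 = 0)
position 3: 100 → 1  (bit 4 = 1)
position 12: 011 → 0  (bit 3 = 0)
position 5: 010 → 0  (bit 2 = 0)
position 4: 001 → 1  (bit 1 = 1)
position 7: 000 → 0  (bit 0 = 0)
bits b7..b0 = 11010010 = 210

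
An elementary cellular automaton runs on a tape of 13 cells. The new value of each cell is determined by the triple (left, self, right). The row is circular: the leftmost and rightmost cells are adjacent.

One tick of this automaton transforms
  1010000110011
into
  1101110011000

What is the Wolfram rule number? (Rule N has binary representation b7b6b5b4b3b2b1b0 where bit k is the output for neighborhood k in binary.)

113

position 12: 111 → 0  (bit 7 = 0)
position 0: 110 → 1  (bit 6 = 1)
position 1: 101 → 1  (bit 5 = 1)
position 3: 100 → 1  (bit 4 = 1)
position 7: 011 → 0  (bit 3 = 0)
position 2: 010 → 0  (bit 2 = 0)
position 6: 001 → 0  (bit 1 = 0)
position 4: 000 → 1  (bit 0 = 1)
bits b7..b0 = 01110001 = 113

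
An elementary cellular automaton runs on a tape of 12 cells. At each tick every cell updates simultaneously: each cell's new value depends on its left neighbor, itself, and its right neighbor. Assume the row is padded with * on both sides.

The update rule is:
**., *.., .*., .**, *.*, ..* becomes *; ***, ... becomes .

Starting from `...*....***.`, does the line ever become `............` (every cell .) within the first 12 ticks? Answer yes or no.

*.***..**.**
***.*******.
..***.....**
***.**...**.
..*****.****
***...***...
..**.**.**.*
************
............
all cells are . at tick 9

yes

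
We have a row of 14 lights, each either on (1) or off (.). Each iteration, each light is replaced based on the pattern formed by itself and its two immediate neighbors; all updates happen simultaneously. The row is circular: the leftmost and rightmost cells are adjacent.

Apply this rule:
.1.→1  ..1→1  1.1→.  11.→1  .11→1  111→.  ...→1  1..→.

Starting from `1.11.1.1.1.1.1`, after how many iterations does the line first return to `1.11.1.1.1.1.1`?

1.11.1.1.1.1.1

1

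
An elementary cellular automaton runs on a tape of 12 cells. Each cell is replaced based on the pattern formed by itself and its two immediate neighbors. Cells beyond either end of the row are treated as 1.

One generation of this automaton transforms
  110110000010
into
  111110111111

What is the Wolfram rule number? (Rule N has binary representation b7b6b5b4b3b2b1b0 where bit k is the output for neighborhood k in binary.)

position 0: 111 → 1  (bit 7 = 1)
position 1: 110 → 1  (bit 6 = 1)
position 2: 101 → 1  (bit 5 = 1)
position 5: 100 → 0  (bit 4 = 0)
position 3: 011 → 1  (bit 3 = 1)
position 10: 010 → 1  (bit 2 = 1)
position 9: 001 → 1  (bit 1 = 1)
position 6: 000 → 1  (bit 0 = 1)
bits b7..b0 = 11101111 = 239

239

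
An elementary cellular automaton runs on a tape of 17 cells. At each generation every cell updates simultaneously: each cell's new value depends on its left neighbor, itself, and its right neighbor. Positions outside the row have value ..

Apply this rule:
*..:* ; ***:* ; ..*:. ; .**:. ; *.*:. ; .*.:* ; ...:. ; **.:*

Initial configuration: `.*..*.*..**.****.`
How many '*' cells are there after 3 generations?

.**.*.**..*..****
..*.*..**.**..***
..*.**..*..**..**
count of *: 8

8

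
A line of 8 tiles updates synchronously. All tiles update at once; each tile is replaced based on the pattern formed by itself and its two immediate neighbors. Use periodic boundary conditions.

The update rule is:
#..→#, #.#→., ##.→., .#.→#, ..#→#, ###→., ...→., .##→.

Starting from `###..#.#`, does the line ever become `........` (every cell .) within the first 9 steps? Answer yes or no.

yes

...###..
..#...#.
.###.###
........
all cells are . at step 4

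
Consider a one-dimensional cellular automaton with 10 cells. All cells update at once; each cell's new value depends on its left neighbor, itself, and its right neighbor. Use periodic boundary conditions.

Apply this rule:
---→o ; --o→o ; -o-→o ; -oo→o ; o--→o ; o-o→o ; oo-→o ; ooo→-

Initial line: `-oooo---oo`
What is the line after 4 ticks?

-oooo-----

oo--oooooo
-oooo-----
oo--oooooo  (repeats tick 1; period 2)
tick 4: -oooo-----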